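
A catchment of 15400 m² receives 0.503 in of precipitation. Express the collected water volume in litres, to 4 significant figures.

Depth: 0.503 in × 25.4 = 12.7762 mm.
1 mm over 1 m² is 1 L, so volume = 12.7762 × 15400 = 196753.48 L ≈ 196800 L.

196800 litres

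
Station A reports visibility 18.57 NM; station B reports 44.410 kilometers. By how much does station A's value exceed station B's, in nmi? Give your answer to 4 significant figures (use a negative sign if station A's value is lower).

-5.409 nmi

station B: 44.410 km = 23.97948 nmi.
Difference: 18.57000 − 23.97948 = -5.409 nmi.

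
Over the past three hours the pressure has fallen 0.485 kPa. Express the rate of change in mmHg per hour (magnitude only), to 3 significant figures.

1.21 mmHg per hour

0.485 kPa / 3 h × 7.50062 mmHg/kPa = 1.21 mmHg/h.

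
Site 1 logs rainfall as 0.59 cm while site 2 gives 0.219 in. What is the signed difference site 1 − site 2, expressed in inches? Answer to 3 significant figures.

site 1: 0.59 cm = 0.232283 in.
Difference: 0.232283 − 0.219000 = 0.0133 in.

0.0133 in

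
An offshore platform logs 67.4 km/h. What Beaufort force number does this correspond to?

Beaufort force 8

67.4 km/h = 18.7 m/s, which is Beaufort 8 (gale, 17.2–20.7 m/s).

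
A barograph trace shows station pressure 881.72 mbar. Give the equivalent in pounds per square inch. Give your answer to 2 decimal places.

12.79 psi

1 mb = 0.0145038 psi, so 881.72 × 0.0145038 = 12.79 psi.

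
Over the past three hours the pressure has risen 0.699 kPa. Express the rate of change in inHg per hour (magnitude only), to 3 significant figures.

0.0688 inHg per hour

0.699 kPa / 3 h × 0.2953 inHg/kPa = 0.0688 inHg/h.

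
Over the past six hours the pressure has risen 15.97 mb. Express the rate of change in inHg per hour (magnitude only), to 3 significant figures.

0.0786 inHg per hour

15.97 mb / 6 h × 0.02953 inHg/mb = 0.0786 inHg/h.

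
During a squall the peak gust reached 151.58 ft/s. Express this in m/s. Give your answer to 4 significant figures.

1 ft/s = 0.3048 m/s, so 151.58 × 0.3048 = 46.20 m/s.

46.20 m/s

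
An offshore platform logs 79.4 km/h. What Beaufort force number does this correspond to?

79.4 km/h = 22.1 m/s, which is Beaufort 9 (strong gale, 20.8–24.4 m/s).

Beaufort force 9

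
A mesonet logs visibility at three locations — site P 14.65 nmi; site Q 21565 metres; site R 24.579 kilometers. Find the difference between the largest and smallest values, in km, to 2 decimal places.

site P: 14.65 nmi = 27.1318 km.
site Q: 21565 m = 21.5650 km.
Spread: 27.1318 − 21.5650 = 5.57 km.

5.57 km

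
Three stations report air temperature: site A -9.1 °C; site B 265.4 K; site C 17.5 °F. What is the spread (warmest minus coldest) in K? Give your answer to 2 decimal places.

site B: 265.4 K = -7.750 °C.
site C: 17.5 °F = -8.056 °C.
Spread: (-7.750) − (-9.100) = 1.350 °C.

1.35 K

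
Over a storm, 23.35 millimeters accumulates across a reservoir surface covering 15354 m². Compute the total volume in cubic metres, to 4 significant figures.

1 mm over 1 m² is 1 L, so volume = 23.35 × 15354 = 358515.9 L = 358.5 m³.

358.5 cubic metres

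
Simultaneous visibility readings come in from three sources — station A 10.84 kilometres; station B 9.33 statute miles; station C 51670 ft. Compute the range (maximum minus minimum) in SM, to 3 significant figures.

station A: 10.84 km = 6.7357 SM.
station C: 51670 ft = 9.7860 SM.
Spread: 9.7860 − 6.7357 = 3.05 SM.

3.05 SM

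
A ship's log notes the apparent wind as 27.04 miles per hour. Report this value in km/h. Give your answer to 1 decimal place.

43.5 km/h

1 mph = 1.60934 km/h, so 27.04 × 1.60934 = 43.5 km/h.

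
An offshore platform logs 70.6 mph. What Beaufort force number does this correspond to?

Beaufort force 11

70.6 mph = 31.6 m/s, which is Beaufort 11 (violent storm, 28.5–32.6 m/s).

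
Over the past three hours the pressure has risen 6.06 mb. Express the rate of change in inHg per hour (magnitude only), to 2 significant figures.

0.060 inHg per hour

6.06 mb / 3 h × 0.02953 inHg/mb = 0.060 inHg/h.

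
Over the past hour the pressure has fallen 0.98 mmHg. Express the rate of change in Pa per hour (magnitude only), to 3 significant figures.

131 Pa per hour

0.98 mmHg / 1 h × 133.322 Pa/mmHg = 131 Pa/h.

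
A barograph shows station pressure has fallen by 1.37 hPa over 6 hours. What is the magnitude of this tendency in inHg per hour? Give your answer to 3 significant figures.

1.37 hPa / 6 h × 0.02953 inHg/hPa = 0.00674 inHg/h.

0.00674 inHg per hour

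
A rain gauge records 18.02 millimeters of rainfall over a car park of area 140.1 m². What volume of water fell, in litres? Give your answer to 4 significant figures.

2525 litres

1 mm over 1 m² is 1 L, so volume = 18.02 × 140.1 = 2524.602 L ≈ 2525 L.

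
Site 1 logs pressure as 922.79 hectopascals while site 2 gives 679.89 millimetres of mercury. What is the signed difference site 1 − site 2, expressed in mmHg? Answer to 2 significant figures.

site 1: 922.79 hPa = 692.15 mmHg.
Difference: 692.15 − 679.89 = 12 mmHg.

12 mmHg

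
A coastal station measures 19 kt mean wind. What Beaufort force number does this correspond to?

19 kt lies in the Beaufort 5 band (fresh breeze, 17–21 kt).

Beaufort force 5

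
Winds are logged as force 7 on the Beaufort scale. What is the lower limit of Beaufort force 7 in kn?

28 kt

Beaufort 7 (near gale) spans 28–33 knots.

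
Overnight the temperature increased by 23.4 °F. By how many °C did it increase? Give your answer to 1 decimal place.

13.0 °C

For a temperature change the 32° offset cancels: Δ°C = 23.4 × 0.5556 = 13.0 °C.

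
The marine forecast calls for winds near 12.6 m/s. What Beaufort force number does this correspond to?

Beaufort force 6

12.6 m/s lies in the Beaufort 6 band (strong breeze, 10.8–13.8 m/s).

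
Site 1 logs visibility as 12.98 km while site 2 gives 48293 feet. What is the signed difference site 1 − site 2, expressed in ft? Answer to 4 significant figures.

-5708 ft

site 1: 12.98 km = 42585.30 ft.
Difference: 42585.30 − 48293.00 = -5708 ft.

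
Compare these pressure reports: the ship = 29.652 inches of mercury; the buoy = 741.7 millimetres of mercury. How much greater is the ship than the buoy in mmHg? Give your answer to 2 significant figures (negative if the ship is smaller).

11 mmHg

the ship: 29.652 inHg = 753.16 mmHg.
Difference: 753.16 − 741.70 = 11 mmHg.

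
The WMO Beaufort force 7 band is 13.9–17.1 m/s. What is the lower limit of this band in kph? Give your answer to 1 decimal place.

50.0 km/h

13.9–17.1 m/s × 3.6 = 50.0–61.6 km/h.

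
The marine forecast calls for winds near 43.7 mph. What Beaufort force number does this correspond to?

Beaufort force 8

43.7 mph = 19.5 m/s, which is Beaufort 8 (gale, 17.2–20.7 m/s).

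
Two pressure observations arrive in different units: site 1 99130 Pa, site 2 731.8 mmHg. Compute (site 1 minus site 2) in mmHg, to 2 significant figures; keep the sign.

site 1: 99130 Pa = 743.54 mmHg.
Difference: 743.54 − 731.80 = 12 mmHg.

12 mmHg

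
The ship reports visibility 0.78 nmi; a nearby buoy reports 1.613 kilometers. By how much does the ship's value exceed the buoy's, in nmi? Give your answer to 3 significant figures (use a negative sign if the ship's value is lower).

the buoy: 1.613 km = 0.8709503 nmi.
Difference: 0.7800000 − 0.8709503 = -0.0910 nmi.

-0.0910 nmi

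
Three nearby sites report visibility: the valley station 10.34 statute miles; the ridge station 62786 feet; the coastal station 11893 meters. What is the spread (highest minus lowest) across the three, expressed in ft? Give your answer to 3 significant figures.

23800 ft

the valley station: 10.34 SM = 54595.20 ft.
the coastal station: 11893 m = 39019.03 ft.
Spread: 62786.00 − 39019.03 = 23800 ft.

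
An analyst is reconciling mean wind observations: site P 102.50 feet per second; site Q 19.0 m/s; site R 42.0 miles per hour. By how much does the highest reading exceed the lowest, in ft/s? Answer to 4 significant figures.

site Q: 19.0 m/s = 62.3360 ft/s.
site R: 42.0 mph = 61.6000 ft/s.
Spread: 102.5000 − 61.6000 = 40.90 ft/s.

40.90 ft/s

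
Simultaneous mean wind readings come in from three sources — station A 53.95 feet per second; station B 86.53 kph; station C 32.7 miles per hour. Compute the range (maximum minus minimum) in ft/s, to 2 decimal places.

station B: 86.53 km/h = 78.8586 ft/s.
station C: 32.7 mph = 47.9600 ft/s.
Spread: 78.8586 − 47.9600 = 30.90 ft/s.

30.90 ft/s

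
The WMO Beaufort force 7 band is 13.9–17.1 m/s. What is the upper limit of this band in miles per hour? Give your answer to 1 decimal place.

38.3 mph

13.9–17.1 m/s × 2.237 = 31.1–38.3 mph.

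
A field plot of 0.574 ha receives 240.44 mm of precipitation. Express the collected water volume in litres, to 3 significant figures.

Area: 0.574 ha = 5740 m².
1 mm over 1 m² is 1 L, so volume = 240.44 × 5740 = 1380125.6 L ≈ 1380000 L.

1380000 litres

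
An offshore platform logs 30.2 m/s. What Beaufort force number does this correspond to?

30.2 m/s lies in the Beaufort 11 band (violent storm, 28.5–32.6 m/s).

Beaufort force 11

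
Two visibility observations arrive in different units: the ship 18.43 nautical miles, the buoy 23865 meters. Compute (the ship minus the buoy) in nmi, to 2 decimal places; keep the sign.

the buoy: 23865 m = 12.8861 nmi.
Difference: 18.4300 − 12.8861 = 5.54 nmi.

5.54 nmi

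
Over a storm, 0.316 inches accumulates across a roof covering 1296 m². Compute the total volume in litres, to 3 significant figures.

Depth: 0.316 in × 25.4 = 8.0264 mm.
1 mm over 1 m² is 1 L, so volume = 8.0264 × 1296 = 10402.214 L ≈ 10400 L.

10400 litres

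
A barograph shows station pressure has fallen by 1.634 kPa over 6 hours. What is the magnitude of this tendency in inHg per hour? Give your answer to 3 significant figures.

1.634 kPa / 6 h × 0.2953 inHg/kPa = 0.0804 inHg/h.

0.0804 inHg per hour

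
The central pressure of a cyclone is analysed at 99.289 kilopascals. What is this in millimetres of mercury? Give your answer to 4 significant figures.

744.7 mmHg

1 kPa = 7.50062 mmHg, so 99.289 × 7.50062 = 744.7 mmHg.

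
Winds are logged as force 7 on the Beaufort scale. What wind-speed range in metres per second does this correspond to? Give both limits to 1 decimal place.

Beaufort 7 (near gale) spans 13.9–17.1 m/s.

13.9 to 17.1 m/s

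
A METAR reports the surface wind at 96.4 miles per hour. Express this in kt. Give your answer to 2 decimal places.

1 mph = 0.868976 kt, so 96.4 × 0.868976 = 83.77 kt.

83.77 kt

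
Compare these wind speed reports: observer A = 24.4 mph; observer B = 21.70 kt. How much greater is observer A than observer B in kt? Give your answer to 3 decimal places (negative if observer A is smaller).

observer A: 24.4 mph = 21.20302 kt.
Difference: 21.20302 − 21.70000 = -0.497 kt.

-0.497 kt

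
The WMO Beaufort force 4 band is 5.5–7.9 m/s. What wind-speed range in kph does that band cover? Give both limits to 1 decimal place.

19.8 to 28.4 km/h

5.5–7.9 m/s × 3.6 = 19.8–28.4 km/h.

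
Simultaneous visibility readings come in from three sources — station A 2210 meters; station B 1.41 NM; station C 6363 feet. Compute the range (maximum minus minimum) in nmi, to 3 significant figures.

0.363 nmi

station A: 2210 m = 1.19330 nmi.
station C: 6363 ft = 1.04722 nmi.
Spread: 1.41000 − 1.04722 = 0.363 nmi.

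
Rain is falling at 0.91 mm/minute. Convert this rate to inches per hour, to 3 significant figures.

0.91 mm/minute × 0.0393701 in/mm × 60 minute/hour = 2.15 in/hour.

2.15 in/hour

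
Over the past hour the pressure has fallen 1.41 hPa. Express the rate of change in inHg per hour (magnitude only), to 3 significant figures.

1.41 hPa / 1 h × 0.02953 inHg/hPa = 0.0416 inHg/h.

0.0416 inHg per hour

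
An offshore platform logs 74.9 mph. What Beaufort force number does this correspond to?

74.9 mph = 33.5 m/s, which is Beaufort 12 (hurricane force, ≥32.7 m/s).

Beaufort force 12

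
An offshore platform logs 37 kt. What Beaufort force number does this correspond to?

37 kt lies in the Beaufort 8 band (gale, 34–40 kt).

Beaufort force 8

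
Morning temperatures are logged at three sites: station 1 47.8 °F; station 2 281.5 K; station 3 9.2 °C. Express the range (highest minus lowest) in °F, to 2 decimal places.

station 1: 47.8 °F = 8.778 °C.
station 2: 281.5 K = 8.350 °C.
Spread: 9.200 − 8.350 = 0.850 °C = 1.53 °F.

1.53 °F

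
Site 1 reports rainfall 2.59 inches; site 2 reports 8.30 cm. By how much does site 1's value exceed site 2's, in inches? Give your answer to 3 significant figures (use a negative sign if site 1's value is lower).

site 2: 8.30 cm = 3.26772 in.
Difference: 2.59000 − 3.26772 = -0.678 in.

-0.678 in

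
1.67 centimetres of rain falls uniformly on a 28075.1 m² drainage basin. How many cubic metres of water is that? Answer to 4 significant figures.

468.9 cubic metres

Depth: 1.67 cm × 10 = 16.7 mm.
1 mm over 1 m² is 1 L, so volume = 16.7 × 28075.1 = 468854.17 L = 468.9 m³.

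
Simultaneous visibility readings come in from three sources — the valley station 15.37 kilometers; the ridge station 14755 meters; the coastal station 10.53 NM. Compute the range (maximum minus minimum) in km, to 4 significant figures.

the ridge station: 14755 m = 14.75500 km.
the coastal station: 10.53 nmi = 19.50156 km.
Spread: 19.50156 − 14.75500 = 4.747 km.

4.747 km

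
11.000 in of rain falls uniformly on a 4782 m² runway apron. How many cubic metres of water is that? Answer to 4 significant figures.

1336 cubic metres

Depth: 11.000 in × 25.4 = 279.4 mm.
1 mm over 1 m² is 1 L, so volume = 279.4 × 4782 = 1336090.8 L = 1336 m³.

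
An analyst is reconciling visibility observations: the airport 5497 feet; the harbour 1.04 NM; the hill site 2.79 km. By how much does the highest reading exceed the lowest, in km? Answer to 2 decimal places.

the airport: 5497 ft = 1.6755 km.
the harbour: 1.04 nmi = 1.9261 km.
Spread: 2.7900 − 1.6755 = 1.11 km.

1.11 km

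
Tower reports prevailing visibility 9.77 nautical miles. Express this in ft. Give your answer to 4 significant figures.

59360 ft

1 nmi = 6076.12 ft, so 9.77 × 6076.12 = 59360 ft.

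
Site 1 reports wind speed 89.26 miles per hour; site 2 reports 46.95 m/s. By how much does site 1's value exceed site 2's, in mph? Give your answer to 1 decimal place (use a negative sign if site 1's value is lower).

-15.8 mph

site 2: 46.95 m/s = 105.024 mph.
Difference: 89.260 − 105.024 = -15.8 mph.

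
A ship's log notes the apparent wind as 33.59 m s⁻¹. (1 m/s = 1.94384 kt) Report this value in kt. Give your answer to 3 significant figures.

65.3 kt

1 m/s = 1.94384 kt, so 33.59 × 1.94384 = 65.3 kt.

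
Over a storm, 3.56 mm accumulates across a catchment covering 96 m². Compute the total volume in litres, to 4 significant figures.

1 mm over 1 m² is 1 L, so volume = 3.56 × 96 = 341.76 L ≈ 341.8 L.

341.8 litres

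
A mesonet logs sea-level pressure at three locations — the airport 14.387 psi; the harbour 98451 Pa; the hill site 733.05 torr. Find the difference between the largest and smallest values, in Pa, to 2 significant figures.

the airport: 14.387 psi = 99194.87 Pa.
the hill site: 733.05 mmHg = 97731.98 Pa.
Spread: 99194.87 − 97731.98 = 1500 Pa.

1500 Pa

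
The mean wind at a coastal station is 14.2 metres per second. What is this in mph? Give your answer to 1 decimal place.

1 m/s = 2.23694 mph, so 14.2 × 2.23694 = 31.8 mph.

31.8 mph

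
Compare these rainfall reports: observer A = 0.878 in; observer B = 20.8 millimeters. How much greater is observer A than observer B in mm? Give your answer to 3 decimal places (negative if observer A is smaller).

1.501 mm

observer A: 0.878 in = 22.30120 mm.
Difference: 22.30120 − 20.80000 = 1.501 mm.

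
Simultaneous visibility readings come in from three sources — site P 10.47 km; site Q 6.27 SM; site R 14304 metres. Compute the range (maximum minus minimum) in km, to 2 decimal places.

4.21 km

site Q: 6.27 SM = 10.0906 km.
site R: 14304 m = 14.3040 km.
Spread: 14.3040 − 10.0906 = 4.21 km.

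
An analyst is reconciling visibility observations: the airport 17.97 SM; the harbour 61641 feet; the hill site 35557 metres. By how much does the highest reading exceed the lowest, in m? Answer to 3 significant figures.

16800 m

the airport: 17.97 SM = 28919.91 m.
the harbour: 61641 ft = 18788.18 m.
Spread: 35557.00 − 18788.18 = 16800 m.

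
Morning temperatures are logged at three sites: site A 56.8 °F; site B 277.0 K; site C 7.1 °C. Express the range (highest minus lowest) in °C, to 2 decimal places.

site A: 56.8 °F = 13.778 °C.
site B: 277.0 K = 3.850 °C.
Spread: 13.778 − 3.850 = 9.928 °C.

9.93 °C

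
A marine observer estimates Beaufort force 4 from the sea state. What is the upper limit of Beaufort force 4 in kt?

Beaufort 4 (moderate breeze) spans 11–16 knots.

16 kt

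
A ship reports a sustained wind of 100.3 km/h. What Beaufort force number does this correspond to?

100.3 km/h = 27.9 m/s, which is Beaufort 10 (storm, 24.5–28.4 m/s).

Beaufort force 10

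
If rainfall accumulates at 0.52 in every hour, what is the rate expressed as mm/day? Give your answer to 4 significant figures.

317.0 mm/day

0.52 in/hour × 25.4 mm/in × 24 hour/day = 317.0 mm/day.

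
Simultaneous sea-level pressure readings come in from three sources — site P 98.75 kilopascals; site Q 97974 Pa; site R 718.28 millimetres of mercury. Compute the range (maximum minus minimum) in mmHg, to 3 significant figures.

site P: 98.75 kPa = 740.686 mmHg.
site Q: 97974 Pa = 734.865 mmHg.
Spread: 740.686 − 718.280 = 22.4 mmHg.

22.4 mmHg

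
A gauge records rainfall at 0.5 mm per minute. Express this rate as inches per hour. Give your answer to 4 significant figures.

1.181 in/hour

0.5 mm/minute × 0.0393701 in/mm × 60 minute/hour = 1.181 in/hour.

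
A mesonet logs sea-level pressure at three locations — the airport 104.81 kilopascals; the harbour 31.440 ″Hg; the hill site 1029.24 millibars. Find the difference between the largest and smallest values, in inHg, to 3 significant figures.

the airport: 104.81 kPa = 30.9504 inHg.
the hill site: 1029.24 mb = 30.3934 inHg.
Spread: 31.4400 − 30.3934 = 1.05 inHg.

1.05 inHg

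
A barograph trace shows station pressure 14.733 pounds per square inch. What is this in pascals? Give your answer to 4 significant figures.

101600 Pa

1 psi = 6894.76 Pa, so 14.733 × 6894.76 = 101600 Pa.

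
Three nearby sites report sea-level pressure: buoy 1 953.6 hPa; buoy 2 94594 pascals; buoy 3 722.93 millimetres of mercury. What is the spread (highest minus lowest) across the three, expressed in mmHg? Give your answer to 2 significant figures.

buoy 1: 953.6 hPa = 715.26 mmHg.
buoy 2: 94594 Pa = 709.51 mmHg.
Spread: 722.93 − 709.51 = 13 mmHg.

13 mmHg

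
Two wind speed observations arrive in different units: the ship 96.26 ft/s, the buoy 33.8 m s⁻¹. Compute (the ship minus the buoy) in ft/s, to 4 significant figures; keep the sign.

the buoy: 33.8 m/s = 110.8924 ft/s.
Difference: 96.2600 − 110.8924 = -14.63 ft/s.

-14.63 ft/s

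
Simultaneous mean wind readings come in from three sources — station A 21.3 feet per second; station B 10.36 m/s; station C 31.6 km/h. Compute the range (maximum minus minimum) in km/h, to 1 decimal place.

station A: 21.3 ft/s = 23.372 km/h.
station B: 10.36 m/s = 37.296 km/h.
Spread: 37.296 − 23.372 = 13.9 km/h.

13.9 km/h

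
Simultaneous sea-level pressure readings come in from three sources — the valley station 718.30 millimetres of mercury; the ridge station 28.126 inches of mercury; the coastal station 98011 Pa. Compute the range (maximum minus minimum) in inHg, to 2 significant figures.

0.82 inHg

the valley station: 718.30 mmHg = 28.2795 inHg.
the coastal station: 98011 Pa = 28.9426 inHg.
Spread: 28.9426 − 28.1260 = 0.82 inHg.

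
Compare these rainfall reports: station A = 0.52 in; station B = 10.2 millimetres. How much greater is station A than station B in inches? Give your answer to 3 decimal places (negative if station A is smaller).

0.118 in

station B: 10.2 mm = 0.40157 in.
Difference: 0.52000 − 0.40157 = 0.118 in.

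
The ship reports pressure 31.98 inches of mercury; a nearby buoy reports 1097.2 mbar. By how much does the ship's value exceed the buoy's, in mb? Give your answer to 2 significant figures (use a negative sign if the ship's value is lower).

the ship: 31.98 inHg = 1082.97 mb.
Difference: 1082.97 − 1097.20 = -14 mb.

-14 mb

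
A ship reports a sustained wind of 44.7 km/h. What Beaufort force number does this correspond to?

44.7 km/h = 12.4 m/s, which is Beaufort 6 (strong breeze, 10.8–13.8 m/s).

Beaufort force 6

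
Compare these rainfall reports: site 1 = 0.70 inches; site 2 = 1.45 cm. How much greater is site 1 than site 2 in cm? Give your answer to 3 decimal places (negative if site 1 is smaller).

0.328 cm

site 1: 0.70 in = 1.77800 cm.
Difference: 1.77800 − 1.45000 = 0.328 cm.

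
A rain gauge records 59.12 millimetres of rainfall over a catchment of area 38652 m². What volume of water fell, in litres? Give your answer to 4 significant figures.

1 mm over 1 m² is 1 L, so volume = 59.12 × 38652 = 2285106.2 L ≈ 2285000 L.

2285000 litres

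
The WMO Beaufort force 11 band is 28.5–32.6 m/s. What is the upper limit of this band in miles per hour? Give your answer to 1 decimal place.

28.5–32.6 m/s × 2.237 = 63.8–72.9 mph.

72.9 mph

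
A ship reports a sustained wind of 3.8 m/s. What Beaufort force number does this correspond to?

Beaufort force 3

3.8 m/s lies in the Beaufort 3 band (gentle breeze, 3.4–5.4 m/s).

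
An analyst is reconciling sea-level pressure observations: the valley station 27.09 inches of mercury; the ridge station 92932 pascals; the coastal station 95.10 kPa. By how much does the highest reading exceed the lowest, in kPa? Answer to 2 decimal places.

3.36 kPa

the valley station: 27.09 inHg = 91.7373 kPa.
the ridge station: 92932 Pa = 92.9320 kPa.
Spread: 95.1000 − 91.7373 = 3.36 kPa.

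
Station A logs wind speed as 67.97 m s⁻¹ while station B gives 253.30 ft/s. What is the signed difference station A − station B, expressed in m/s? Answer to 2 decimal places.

-9.24 m/s

station B: 253.30 ft/s = 77.2058 m/s.
Difference: 67.9700 − 77.2058 = -9.24 m/s.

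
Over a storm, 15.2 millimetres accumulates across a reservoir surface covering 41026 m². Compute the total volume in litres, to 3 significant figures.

1 mm over 1 m² is 1 L, so volume = 15.2 × 41026 = 623595.2 L ≈ 624000 L.

624000 litres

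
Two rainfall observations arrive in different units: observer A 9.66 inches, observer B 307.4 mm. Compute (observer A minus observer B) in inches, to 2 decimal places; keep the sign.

observer B: 307.4 mm = 12.1024 in.
Difference: 9.6600 − 12.1024 = -2.44 in.

-2.44 in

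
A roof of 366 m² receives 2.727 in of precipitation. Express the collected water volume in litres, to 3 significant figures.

25400 litres

Depth: 2.727 in × 25.4 = 69.2658 mm.
1 mm over 1 m² is 1 L, so volume = 69.2658 × 366 = 25351.283 L ≈ 25400 L.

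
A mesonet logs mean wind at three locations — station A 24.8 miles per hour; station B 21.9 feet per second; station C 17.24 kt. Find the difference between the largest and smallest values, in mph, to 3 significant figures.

9.87 mph

station B: 21.9 ft/s = 14.9318 mph.
station C: 17.24 kt = 19.8394 mph.
Spread: 24.8000 − 14.9318 = 9.87 mph.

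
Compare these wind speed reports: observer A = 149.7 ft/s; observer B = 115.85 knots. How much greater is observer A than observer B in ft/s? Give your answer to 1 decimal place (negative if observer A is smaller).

observer B: 115.85 kt = 195.533 ft/s.
Difference: 149.700 − 195.533 = -45.8 ft/s.

-45.8 ft/s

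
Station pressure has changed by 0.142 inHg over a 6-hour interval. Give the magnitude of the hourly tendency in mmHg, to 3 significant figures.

0.142 inHg / 6 h × 25.4 mmHg/inHg = 0.601 mmHg/h.

0.601 mmHg per hour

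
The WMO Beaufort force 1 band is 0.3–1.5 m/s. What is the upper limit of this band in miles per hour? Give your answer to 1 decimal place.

3.4 mph

0.3–1.5 m/s × 2.237 = 0.7–3.4 mph.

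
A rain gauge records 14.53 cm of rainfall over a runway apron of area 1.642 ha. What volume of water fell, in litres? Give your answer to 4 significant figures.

Depth: 14.53 cm × 10 = 145.3 mm.
Area: 1.642 ha = 16420 m².
1 mm over 1 m² is 1 L, so volume = 145.3 × 16420 = 2385826 L ≈ 2386000 L.

2386000 litres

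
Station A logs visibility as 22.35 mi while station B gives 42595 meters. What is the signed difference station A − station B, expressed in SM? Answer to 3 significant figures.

station B: 42595 m = 26.4673 SM.
Difference: 22.3500 − 26.4673 = -4.12 SM.

-4.12 SM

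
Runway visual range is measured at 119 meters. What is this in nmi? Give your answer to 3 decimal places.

1 m = 0.000539957 nmi, so 119 × 0.000539957 = 0.064 nmi.

0.064 nmi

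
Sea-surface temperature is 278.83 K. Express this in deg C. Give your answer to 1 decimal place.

5.7 °C

°C = 278.83 − 273.15 = 5.7 °C.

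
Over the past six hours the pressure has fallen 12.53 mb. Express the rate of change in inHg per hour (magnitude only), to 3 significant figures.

0.0617 inHg per hour

12.53 mb / 6 h × 0.02953 inHg/mb = 0.0617 inHg/h.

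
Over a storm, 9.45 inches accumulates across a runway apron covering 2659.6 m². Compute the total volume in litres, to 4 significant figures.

Depth: 9.45 in × 25.4 = 240.03 mm.
1 mm over 1 m² is 1 L, so volume = 240.03 × 2659.6 = 638383.79 L ≈ 638400 L.

638400 litres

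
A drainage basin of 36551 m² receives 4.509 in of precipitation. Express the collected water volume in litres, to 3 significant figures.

4190000 litres

Depth: 4.509 in × 25.4 = 114.5286 mm.
1 mm over 1 m² is 1 L, so volume = 114.5286 × 36551 = 4186134.9 L ≈ 4190000 L.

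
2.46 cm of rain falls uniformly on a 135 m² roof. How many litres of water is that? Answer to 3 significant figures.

3320 litres

Depth: 2.46 cm × 10 = 24.6 mm.
1 mm over 1 m² is 1 L, so volume = 24.6 × 135 = 3321 L ≈ 3320 L.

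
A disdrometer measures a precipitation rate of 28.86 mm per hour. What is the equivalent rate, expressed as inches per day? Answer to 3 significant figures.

27.3 in/day

28.86 mm/hour × 0.0393701 in/mm × 24 hour/day = 27.3 in/day.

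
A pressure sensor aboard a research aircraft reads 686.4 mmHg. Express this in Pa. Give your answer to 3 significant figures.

1 mmHg = 133.322 Pa, so 686.4 × 133.322 = 91500 Pa.

91500 Pa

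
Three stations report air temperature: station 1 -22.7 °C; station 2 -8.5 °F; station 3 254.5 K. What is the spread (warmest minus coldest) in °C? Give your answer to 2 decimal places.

station 2: -8.5 °F = -22.500 °C.
station 3: 254.5 K = -18.650 °C.
Spread: (-18.650) − (-22.700) = 4.050 °C.

4.05 °C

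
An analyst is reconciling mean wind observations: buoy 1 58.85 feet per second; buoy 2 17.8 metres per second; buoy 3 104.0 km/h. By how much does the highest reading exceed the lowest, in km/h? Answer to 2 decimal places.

buoy 1: 58.85 ft/s = 64.5749 km/h.
buoy 2: 17.8 m/s = 64.0800 km/h.
Spread: 104.0000 − 64.0800 = 39.92 km/h.

39.92 km/h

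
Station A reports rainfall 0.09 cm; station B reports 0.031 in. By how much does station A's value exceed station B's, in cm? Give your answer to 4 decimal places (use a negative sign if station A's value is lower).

0.0113 cm

station B: 0.031 in = 0.078740 cm.
Difference: 0.090000 − 0.078740 = 0.0113 cm.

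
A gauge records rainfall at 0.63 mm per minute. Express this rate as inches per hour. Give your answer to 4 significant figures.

1.488 in/hour

0.63 mm/minute × 0.0393701 in/mm × 60 minute/hour = 1.488 in/hour.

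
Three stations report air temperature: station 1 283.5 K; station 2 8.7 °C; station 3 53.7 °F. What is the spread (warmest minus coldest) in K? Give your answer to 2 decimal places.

station 1: 283.5 K = 10.350 °C.
station 3: 53.7 °F = 12.056 °C.
Spread: 12.056 − 8.700 = 3.356 °C.

3.36 K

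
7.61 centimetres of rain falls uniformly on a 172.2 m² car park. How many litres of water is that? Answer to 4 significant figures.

13100 litres

Depth: 7.61 cm × 10 = 76.1 mm.
1 mm over 1 m² is 1 L, so volume = 76.1 × 172.2 = 13104.42 L ≈ 13100 L.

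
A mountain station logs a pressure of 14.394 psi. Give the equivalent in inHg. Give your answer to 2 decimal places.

1 psi = 2.03602 inHg, so 14.394 × 2.03602 = 29.31 inHg.

29.31 inHg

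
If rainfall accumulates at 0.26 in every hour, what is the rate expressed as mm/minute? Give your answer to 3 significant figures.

0.26 in/hour × 25.4 mm/in × 0.0166667 hour/minute = 0.110 mm/minute.

0.110 mm/minute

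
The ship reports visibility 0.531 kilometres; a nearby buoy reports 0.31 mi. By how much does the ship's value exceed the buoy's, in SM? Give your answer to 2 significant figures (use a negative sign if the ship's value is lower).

0.020 SM

the ship: 0.531 km = 0.32995 SM.
Difference: 0.32995 − 0.31000 = 0.020 SM.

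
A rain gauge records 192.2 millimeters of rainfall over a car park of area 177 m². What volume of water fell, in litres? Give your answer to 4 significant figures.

1 mm over 1 m² is 1 L, so volume = 192.2 × 177 = 34019.4 L ≈ 34020 L.

34020 litres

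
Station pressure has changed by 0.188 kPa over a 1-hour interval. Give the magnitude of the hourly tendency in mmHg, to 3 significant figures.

1.41 mmHg per hour

0.188 kPa / 1 h × 7.50062 mmHg/kPa = 1.41 mmHg/h.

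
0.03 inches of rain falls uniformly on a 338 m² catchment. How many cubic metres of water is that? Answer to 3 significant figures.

0.258 cubic metres

Depth: 0.03 in × 25.4 = 0.762 mm.
1 mm over 1 m² is 1 L, so volume = 0.762 × 338 = 257.556 L = 0.258 m³.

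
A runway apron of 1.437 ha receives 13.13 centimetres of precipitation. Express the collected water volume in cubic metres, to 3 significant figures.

Depth: 13.13 cm × 10 = 131.3 mm.
Area: 1.437 ha = 14370 m².
1 mm over 1 m² is 1 L, so volume = 131.3 × 14370 = 1886781 L = 1890 m³.

1890 cubic metres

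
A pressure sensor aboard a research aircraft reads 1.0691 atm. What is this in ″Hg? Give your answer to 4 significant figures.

1 atm = 29.9213 inHg, so 1.0691 × 29.9213 = 31.99 inHg.

31.99 inHg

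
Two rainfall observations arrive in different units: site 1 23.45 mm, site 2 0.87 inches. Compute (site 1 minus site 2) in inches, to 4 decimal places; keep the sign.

site 1: 23.45 mm = 0.923228 in.
Difference: 0.923228 − 0.870000 = 0.0532 in.

0.0532 in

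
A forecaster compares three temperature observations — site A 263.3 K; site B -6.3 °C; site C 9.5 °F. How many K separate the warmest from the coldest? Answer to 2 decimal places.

site A: 263.3 K = -9.850 °C.
site C: 9.5 °F = -12.500 °C.
Spread: (-6.300) − (-12.500) = 6.200 °C.

6.20 K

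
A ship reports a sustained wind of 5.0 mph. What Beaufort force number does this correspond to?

5.0 mph = 2.2 m/s, which is Beaufort 2 (light breeze, 1.6–3.3 m/s).

Beaufort force 2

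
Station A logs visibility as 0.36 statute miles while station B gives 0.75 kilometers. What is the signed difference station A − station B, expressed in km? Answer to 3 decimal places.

-0.171 km

station A: 0.36 SM = 0.57936 km.
Difference: 0.57936 − 0.75000 = -0.171 km.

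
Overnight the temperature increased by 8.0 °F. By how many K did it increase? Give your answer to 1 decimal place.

Converting a difference, only the 9/5 scale factor applies: ΔK = 8.0 × 0.5556 = 4.4 K.

4.4 K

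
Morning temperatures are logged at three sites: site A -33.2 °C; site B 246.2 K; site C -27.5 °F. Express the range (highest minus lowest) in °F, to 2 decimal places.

site B: 246.2 K = -26.950 °C.
site C: -27.5 °F = -33.056 °C.
Spread: (-26.950) − (-33.200) = 6.250 °C = 11.25 °F.

11.25 °F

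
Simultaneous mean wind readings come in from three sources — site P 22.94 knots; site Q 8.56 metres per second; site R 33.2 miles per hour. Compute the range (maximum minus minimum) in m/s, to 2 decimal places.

site P: 22.94 kt = 11.8014 m/s.
site R: 33.2 mph = 14.8417 m/s.
Spread: 14.8417 − 8.5600 = 6.28 m/s.

6.28 m/s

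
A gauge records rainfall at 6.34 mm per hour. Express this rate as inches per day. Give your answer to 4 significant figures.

5.991 in/day

6.34 mm/hour × 0.0393701 in/mm × 24 hour/day = 5.991 in/day.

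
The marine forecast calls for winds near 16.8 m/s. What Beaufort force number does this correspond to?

Beaufort force 7

16.8 m/s lies in the Beaufort 7 band (near gale, 13.9–17.1 m/s).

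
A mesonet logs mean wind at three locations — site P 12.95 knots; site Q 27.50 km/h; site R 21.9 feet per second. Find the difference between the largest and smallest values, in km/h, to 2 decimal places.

site P: 12.95 kt = 23.9834 km/h.
site R: 21.9 ft/s = 24.0304 km/h.
Spread: 27.5000 − 23.9834 = 3.52 km/h.

3.52 km/h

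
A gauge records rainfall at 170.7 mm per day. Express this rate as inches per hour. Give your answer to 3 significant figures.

170.7 mm/day × 0.0393701 in/mm × 0.0416667 day/hour = 0.280 in/hour.

0.280 in/hour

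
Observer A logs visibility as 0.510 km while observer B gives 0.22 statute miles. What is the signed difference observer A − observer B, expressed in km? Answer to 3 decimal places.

0.156 km

observer B: 0.22 SM = 0.35406 km.
Difference: 0.51000 − 0.35406 = 0.156 km.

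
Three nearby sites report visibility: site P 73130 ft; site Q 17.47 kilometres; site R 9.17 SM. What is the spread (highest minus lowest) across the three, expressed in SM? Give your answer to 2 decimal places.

4.68 SM

site P: 73130 ft = 13.8504 SM.
site Q: 17.47 km = 10.8554 SM.
Spread: 13.8504 − 9.1700 = 4.68 SM.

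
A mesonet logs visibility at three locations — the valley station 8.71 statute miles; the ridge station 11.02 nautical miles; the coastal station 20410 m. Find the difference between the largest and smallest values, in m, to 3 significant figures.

the valley station: 8.71 SM = 14017.39 m.
the ridge station: 11.02 nmi = 20409.04 m.
Spread: 20410.00 − 14017.39 = 6390 m.

6390 m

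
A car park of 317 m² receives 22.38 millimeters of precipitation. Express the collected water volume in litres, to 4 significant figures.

1 mm over 1 m² is 1 L, so volume = 22.38 × 317 = 7094.46 L ≈ 7094 L.

7094 litres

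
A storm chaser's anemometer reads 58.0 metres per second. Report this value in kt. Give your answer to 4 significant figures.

1 m/s = 1.94384 kt, so 58.0 × 1.94384 = 112.7 kt.

112.7 kt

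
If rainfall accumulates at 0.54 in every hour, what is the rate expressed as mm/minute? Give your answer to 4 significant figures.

0.54 in/hour × 25.4 mm/in × 0.0166667 hour/minute = 0.2286 mm/minute.

0.2286 mm/minute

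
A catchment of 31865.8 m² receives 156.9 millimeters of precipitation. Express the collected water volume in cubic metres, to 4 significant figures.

1 mm over 1 m² is 1 L, so volume = 156.9 × 31865.8 = 4999744 L = 5000 m³.

5000 cubic metres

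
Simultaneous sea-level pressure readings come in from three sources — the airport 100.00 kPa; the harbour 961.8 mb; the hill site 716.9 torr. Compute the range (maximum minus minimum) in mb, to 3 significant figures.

44.2 mb

the airport: 100.00 kPa = 1000.000 mb.
the hill site: 716.9 mmHg = 955.788 mb.
Spread: 1000.000 − 955.788 = 44.2 mb.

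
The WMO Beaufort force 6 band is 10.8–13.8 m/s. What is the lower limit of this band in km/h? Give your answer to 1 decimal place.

10.8–13.8 m/s × 3.6 = 38.9–49.7 km/h.

38.9 km/h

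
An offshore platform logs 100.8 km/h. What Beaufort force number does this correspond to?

Beaufort force 10

100.8 km/h = 28.0 m/s, which is Beaufort 10 (storm, 24.5–28.4 m/s).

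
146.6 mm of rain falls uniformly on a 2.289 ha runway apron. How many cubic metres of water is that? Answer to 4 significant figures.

3356 cubic metres

Area: 2.289 ha = 22890 m².
1 mm over 1 m² is 1 L, so volume = 146.6 × 22890 = 3355674 L = 3356 m³.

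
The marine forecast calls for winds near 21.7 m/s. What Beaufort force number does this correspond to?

21.7 m/s lies in the Beaufort 9 band (strong gale, 20.8–24.4 m/s).

Beaufort force 9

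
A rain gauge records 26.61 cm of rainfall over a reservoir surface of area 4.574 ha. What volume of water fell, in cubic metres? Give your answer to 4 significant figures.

Depth: 26.61 cm × 10 = 266.1 mm.
Area: 4.574 ha = 45740 m².
1 mm over 1 m² is 1 L, so volume = 266.1 × 45740 = 12171414 L = 12170 m³.

12170 cubic metres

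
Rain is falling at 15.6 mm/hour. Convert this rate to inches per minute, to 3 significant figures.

0.0102 in/minute

15.6 mm/hour × 0.0393701 in/mm × 0.0166667 hour/minute = 0.0102 in/minute.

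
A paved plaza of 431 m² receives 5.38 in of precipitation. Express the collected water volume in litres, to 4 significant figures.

Depth: 5.38 in × 25.4 = 136.652 mm.
1 mm over 1 m² is 1 L, so volume = 136.652 × 431 = 58897.012 L ≈ 58900 L.

58900 litres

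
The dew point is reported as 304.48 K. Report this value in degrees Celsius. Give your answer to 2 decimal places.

31.33 °C

°C = 304.48 − 273.15 = 31.33 °C.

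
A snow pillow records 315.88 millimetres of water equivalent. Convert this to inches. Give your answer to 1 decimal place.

1 mm = 0.0393701 in, so 315.88 × 0.0393701 = 12.4 in.

12.4 in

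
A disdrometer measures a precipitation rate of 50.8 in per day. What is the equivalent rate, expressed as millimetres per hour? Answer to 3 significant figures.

50.8 in/day × 25.4 mm/in × 0.0416667 day/hour = 53.8 mm/hour.

53.8 mm/hour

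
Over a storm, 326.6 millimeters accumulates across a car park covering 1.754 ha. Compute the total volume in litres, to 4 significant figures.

5729000 litres

Area: 1.754 ha = 17540 m².
1 mm over 1 m² is 1 L, so volume = 326.6 × 17540 = 5728564 L ≈ 5729000 L.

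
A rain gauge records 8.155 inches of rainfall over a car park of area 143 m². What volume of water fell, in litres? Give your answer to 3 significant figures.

Depth: 8.155 in × 25.4 = 207.137 mm.
1 mm over 1 m² is 1 L, so volume = 207.137 × 143 = 29620.591 L ≈ 29600 L.

29600 litres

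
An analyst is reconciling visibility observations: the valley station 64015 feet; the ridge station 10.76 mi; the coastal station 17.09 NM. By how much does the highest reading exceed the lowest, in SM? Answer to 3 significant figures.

8.91 SM

the valley station: 64015 ft = 12.1241 SM.
the coastal station: 17.09 nmi = 19.6668 SM.
Spread: 19.6668 − 10.7600 = 8.91 SM.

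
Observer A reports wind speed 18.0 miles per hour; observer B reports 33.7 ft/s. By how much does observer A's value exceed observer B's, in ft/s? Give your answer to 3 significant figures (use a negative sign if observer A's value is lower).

observer A: 18.0 mph = 26.4000 ft/s.
Difference: 26.4000 − 33.7000 = -7.30 ft/s.

-7.30 ft/s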